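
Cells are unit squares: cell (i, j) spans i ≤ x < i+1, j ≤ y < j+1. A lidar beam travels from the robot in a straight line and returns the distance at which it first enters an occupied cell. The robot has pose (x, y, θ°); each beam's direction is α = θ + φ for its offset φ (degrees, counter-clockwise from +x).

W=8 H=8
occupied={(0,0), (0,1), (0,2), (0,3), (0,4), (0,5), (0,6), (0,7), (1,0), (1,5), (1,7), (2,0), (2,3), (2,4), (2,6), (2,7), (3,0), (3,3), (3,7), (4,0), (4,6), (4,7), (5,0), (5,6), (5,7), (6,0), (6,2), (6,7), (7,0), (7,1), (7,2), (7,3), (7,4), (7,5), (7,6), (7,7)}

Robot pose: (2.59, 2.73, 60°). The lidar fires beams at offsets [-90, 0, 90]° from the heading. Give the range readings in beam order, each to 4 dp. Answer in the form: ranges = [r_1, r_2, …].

beam 1: φ=-90°, α=330°
  dir = (cos 330°, sin 330°) = (0.8660, -0.5000); from cell (2,2)
  next x-line at t=0.4734, next y-line at t=1.4600; Δt_x=1.1547, Δt_y=2.0000
    x: enter (3,2) at t=0.4734
    y: enter (3,1) at t=1.4600
    x: enter (4,1) at t=1.6281
    x: enter (5,1) at t=2.7828
    y: enter (5,0) at t=3.4600 ← occupied
  → r_1 = 3.4600
beam 2: φ=0°, α=60°
  dir = (cos 60°, sin 60°) = (0.5000, 0.8660); from cell (2,2)
  next x-line at t=0.8200, next y-line at t=0.3118; Δt_x=2.0000, Δt_y=1.1547
    y: enter (2,3) at t=0.3118 ← occupied
  → r_2 = 0.3118
beam 3: φ=90°, α=150°
  dir = (cos 150°, sin 150°) = (-0.8660, 0.5000); from cell (2,2)
  next x-line at t=0.6813, next y-line at t=0.5400; Δt_x=1.1547, Δt_y=2.0000
    y: enter (2,3) at t=0.5400 ← occupied
  → r_3 = 0.5400

ranges = [3.4600, 0.3118, 0.5400]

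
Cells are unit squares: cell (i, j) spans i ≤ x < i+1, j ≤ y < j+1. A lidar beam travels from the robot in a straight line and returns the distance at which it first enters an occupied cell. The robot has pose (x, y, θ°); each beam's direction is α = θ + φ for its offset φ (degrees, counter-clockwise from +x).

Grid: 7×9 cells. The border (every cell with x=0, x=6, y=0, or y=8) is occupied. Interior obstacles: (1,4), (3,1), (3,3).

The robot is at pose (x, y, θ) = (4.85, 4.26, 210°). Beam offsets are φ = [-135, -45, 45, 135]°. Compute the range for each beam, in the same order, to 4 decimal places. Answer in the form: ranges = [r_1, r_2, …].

ranges = [3.8719, 3.9858, 3.2841, 1.1906]

beam 1: φ=-135°, α=75°
  d=(0.2588,0.9659)  start (4,4)  tX=0.5796 tY=0.7661  stride 1/|dx|=3.8637 1/|dy|=1.0353
    cross x-line → (5,4), t=0.5796
    cross y-line → (5,5), t=0.7661
    cross y-line → (5,6), t=1.8014
    cross y-line → (5,7), t=2.8367
    cross y-line → (5,8), t=3.8719 (wall)
  → r_1 = 3.8719
beam 2: φ=-45°, α=165°
  d=(-0.9659,0.2588)  start (4,4)  tX=0.8800 tY=2.8591  stride 1/|dx|=1.0353 1/|dy|=3.8637
    cross x-line → (3,4), t=0.8800
    cross x-line → (2,4), t=1.9153
    cross y-line → (2,5), t=2.8591
    cross x-line → (1,5), t=2.9505
    cross x-line → (0,5), t=3.9858 (wall)
  → r_2 = 3.9858
beam 3: φ=45°, α=255°
  d=(-0.2588,-0.9659)  start (4,4)  tX=3.2841 tY=0.2692  stride 1/|dx|=3.8637 1/|dy|=1.0353
    cross y-line → (4,3), t=0.2692
    cross y-line → (4,2), t=1.3044
    cross y-line → (4,1), t=2.3397
    cross x-line → (3,1), t=3.2841 (wall)
  → r_3 = 3.2841
beam 4: φ=135°, α=345°
  d=(0.9659,-0.2588)  start (4,4)  tX=0.1553 tY=1.0046  stride 1/|dx|=1.0353 1/|dy|=3.8637
    cross x-line → (5,4), t=0.1553
    cross y-line → (5,3), t=1.0046
    cross x-line → (6,3), t=1.1906 (wall)
  → r_4 = 1.1906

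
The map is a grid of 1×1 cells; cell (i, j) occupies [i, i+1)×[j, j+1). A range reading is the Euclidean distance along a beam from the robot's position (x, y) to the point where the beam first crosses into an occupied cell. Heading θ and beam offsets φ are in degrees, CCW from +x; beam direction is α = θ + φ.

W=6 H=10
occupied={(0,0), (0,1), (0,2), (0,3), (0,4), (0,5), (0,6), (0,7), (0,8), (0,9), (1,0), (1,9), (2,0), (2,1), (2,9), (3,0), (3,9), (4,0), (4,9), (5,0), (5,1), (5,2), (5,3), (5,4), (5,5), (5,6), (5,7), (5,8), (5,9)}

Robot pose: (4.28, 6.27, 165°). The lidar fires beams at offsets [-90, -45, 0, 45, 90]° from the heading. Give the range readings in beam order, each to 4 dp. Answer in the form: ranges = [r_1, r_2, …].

ranges = [2.7819, 3.1523, 3.3957, 3.7874, 4.9455]

beam 1: φ=-90°, α=75°
  dir = (cos 75°, sin 75°) = (0.2588, 0.9659); from cell (4,6)
  next x-line at t=2.7819, next y-line at t=0.7558; Δt_x=3.8637, Δt_y=1.0353
    y: enter (4,7) at t=0.7558
    y: enter (4,8) at t=1.7910
    x: enter (5,8) at t=2.7819 ← occupied
  → r_1 = 2.7819
beam 2: φ=-45°, α=120°
  dir = (cos 120°, sin 120°) = (-0.5000, 0.8660); from cell (4,6)
  next x-line at t=0.5600, next y-line at t=0.8429; Δt_x=2.0000, Δt_y=1.1547
    x: enter (3,6) at t=0.5600
    y: enter (3,7) at t=0.8429
    y: enter (3,8) at t=1.9976
    x: enter (2,8) at t=2.5600
    y: enter (2,9) at t=3.1523 ← occupied
  → r_2 = 3.1523
beam 3: φ=0°, α=165°
  dir = (cos 165°, sin 165°) = (-0.9659, 0.2588); from cell (4,6)
  next x-line at t=0.2899, next y-line at t=2.8205; Δt_x=1.0353, Δt_y=3.8637
    x: enter (3,6) at t=0.2899
    x: enter (2,6) at t=1.3252
    x: enter (1,6) at t=2.3604
    y: enter (1,7) at t=2.8205
    x: enter (0,7) at t=3.3957 ← occupied
  → r_3 = 3.3957
beam 4: φ=45°, α=210°
  dir = (cos 210°, sin 210°) = (-0.8660, -0.5000); from cell (4,6)
  next x-line at t=0.3233, next y-line at t=0.5400; Δt_x=1.1547, Δt_y=2.0000
    x: enter (3,6) at t=0.3233
    y: enter (3,5) at t=0.5400
    x: enter (2,5) at t=1.4780
    y: enter (2,4) at t=2.5400
    x: enter (1,4) at t=2.6327
    x: enter (0,4) at t=3.7874 ← occupied
  → r_4 = 3.7874
beam 5: φ=90°, α=255°
  dir = (cos 255°, sin 255°) = (-0.2588, -0.9659); from cell (4,6)
  next x-line at t=1.0818, next y-line at t=0.2795; Δt_x=3.8637, Δt_y=1.0353
    y: enter (4,5) at t=0.2795
    x: enter (3,5) at t=1.0818
    y: enter (3,4) at t=1.3148
    y: enter (3,3) at t=2.3501
    y: enter (3,2) at t=3.3854
    y: enter (3,1) at t=4.4206
    x: enter (2,1) at t=4.9455 ← occupied
  → r_5 = 4.9455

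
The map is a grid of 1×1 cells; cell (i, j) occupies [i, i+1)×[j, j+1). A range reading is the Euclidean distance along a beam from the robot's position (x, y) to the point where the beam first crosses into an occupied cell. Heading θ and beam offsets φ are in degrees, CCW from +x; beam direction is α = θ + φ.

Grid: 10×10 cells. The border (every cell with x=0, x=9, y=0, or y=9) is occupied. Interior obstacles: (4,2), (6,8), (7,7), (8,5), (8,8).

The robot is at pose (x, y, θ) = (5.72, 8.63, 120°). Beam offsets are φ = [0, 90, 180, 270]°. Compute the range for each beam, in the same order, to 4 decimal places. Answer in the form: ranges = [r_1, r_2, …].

beam 1: φ=0°, α=120°
  dir = (cos 120°, sin 120°) = (-0.5000, 0.8660); from cell (5,8)
  next x-line at t=1.4400, next y-line at t=0.4272; Δt_x=2.0000, Δt_y=1.1547
    y: enter (5,9) at t=0.4272 ← occupied
  → r_1 = 0.4272
beam 2: φ=90°, α=210°
  dir = (cos 210°, sin 210°) = (-0.8660, -0.5000); from cell (5,8)
  next x-line at t=0.8314, next y-line at t=1.2600; Δt_x=1.1547, Δt_y=2.0000
    x: enter (4,8) at t=0.8314
    y: enter (4,7) at t=1.2600
    x: enter (3,7) at t=1.9861
    x: enter (2,7) at t=3.1408
    y: enter (2,6) at t=3.2600
    x: enter (1,6) at t=4.2955
    y: enter (1,5) at t=5.2600
    x: enter (0,5) at t=5.4502 ← occupied
  → r_2 = 5.4502
beam 3: φ=180°, α=300°
  dir = (cos 300°, sin 300°) = (0.5000, -0.8660); from cell (5,8)
  next x-line at t=0.5600, next y-line at t=0.7275; Δt_x=2.0000, Δt_y=1.1547
    x: enter (6,8) at t=0.5600 ← occupied
  → r_3 = 0.5600
beam 4: φ=270°, α=30°
  dir = (cos 30°, sin 30°) = (0.8660, 0.5000); from cell (5,8)
  next x-line at t=0.3233, next y-line at t=0.7400; Δt_x=1.1547, Δt_y=2.0000
    x: enter (6,8) at t=0.3233 ← occupied
  → r_4 = 0.3233

ranges = [0.4272, 5.4502, 0.5600, 0.3233]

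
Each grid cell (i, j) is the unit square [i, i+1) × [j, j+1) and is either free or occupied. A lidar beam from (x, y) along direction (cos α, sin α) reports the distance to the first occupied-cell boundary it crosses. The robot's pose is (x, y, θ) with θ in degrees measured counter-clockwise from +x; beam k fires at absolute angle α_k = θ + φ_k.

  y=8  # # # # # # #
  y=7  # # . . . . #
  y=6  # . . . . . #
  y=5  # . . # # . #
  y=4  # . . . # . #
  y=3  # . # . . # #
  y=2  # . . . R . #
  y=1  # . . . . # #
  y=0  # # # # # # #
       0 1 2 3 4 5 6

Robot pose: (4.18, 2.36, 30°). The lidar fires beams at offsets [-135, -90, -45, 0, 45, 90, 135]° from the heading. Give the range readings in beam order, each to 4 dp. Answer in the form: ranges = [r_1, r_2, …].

ranges = [1.4080, 1.5704, 1.3909, 1.2800, 1.6979, 5.3578, 3.2922]

beam 1: φ=-135°, α=255°
  direction (-0.2588, -0.9659); cell (4,2); t to first gridline: x 0.6955, y 0.3727 (then +3.8637 / +1.0353)
    (4,1) via y @ 0.3727
    (3,1) via x @ 0.6955
    (3,0) via y @ 1.4080  # hit
  → r_1 = 1.4080
beam 2: φ=-90°, α=300°
  direction (0.5000, -0.8660); cell (4,2); t to first gridline: x 1.6400, y 0.4157 (then +2.0000 / +1.1547)
    (4,1) via y @ 0.4157
    (4,0) via y @ 1.5704  # hit
  → r_2 = 1.5704
beam 3: φ=-45°, α=345°
  direction (0.9659, -0.2588); cell (4,2); t to first gridline: x 0.8489, y 1.3909 (then +1.0353 / +3.8637)
    (5,2) via x @ 0.8489
    (5,1) via y @ 1.3909  # hit
  → r_3 = 1.3909
beam 4: φ=0°, α=30°
  direction (0.8660, 0.5000); cell (4,2); t to first gridline: x 0.9469, y 1.2800 (then +1.1547 / +2.0000)
    (5,2) via x @ 0.9469
    (5,3) via y @ 1.2800  # hit
  → r_4 = 1.2800
beam 5: φ=45°, α=75°
  direction (0.2588, 0.9659); cell (4,2); t to first gridline: x 3.1682, y 0.6626 (then +3.8637 / +1.0353)
    (4,3) via y @ 0.6626
    (4,4) via y @ 1.6979  # hit
  → r_5 = 1.6979
beam 6: φ=90°, α=120°
  direction (-0.5000, 0.8660); cell (4,2); t to first gridline: x 0.3600, y 0.7390 (then +2.0000 / +1.1547)
    (3,2) via x @ 0.3600
    (3,3) via y @ 0.7390
    (3,4) via y @ 1.8937
    (2,4) via x @ 2.3600
    (2,5) via y @ 3.0484
    (2,6) via y @ 4.2031
    (1,6) via x @ 4.3600
    (1,7) via y @ 5.3578  # hit
  → r_6 = 5.3578
beam 7: φ=135°, α=165°
  direction (-0.9659, 0.2588); cell (4,2); t to first gridline: x 0.1863, y 2.4728 (then +1.0353 / +3.8637)
    (3,2) via x @ 0.1863
    (2,2) via x @ 1.2216
    (1,2) via x @ 2.2569
    (1,3) via y @ 2.4728
    (0,3) via x @ 3.2922  # hit
  → r_7 = 3.2922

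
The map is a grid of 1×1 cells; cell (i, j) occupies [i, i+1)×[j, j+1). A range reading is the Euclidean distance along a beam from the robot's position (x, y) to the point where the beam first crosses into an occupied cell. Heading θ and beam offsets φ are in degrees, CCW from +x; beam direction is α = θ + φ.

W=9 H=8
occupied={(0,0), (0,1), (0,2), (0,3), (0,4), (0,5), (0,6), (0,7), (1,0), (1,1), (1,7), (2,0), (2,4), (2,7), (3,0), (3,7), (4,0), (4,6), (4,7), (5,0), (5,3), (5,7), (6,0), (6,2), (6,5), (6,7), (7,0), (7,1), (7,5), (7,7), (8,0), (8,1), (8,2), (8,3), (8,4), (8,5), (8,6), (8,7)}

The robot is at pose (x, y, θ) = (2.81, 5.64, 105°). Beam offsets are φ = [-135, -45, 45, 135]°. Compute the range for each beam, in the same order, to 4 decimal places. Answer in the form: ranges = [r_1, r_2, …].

beam 1: φ=-135°, α=330°
  cosα=0.8660 sinα=-0.5000 | (2,5) | tMaxX 0.2194 tMaxY 1.2800 | tΔX 1.1547 tΔY 2.0000
    t=0.2194 [x] (3,5)
    t=1.2800 [y] (3,4)
    t=1.3741 [x] (4,4)
    t=2.5288 [x] (5,4)
    t=3.2800 [y] (5,3) — stop
  → r_1 = 3.2800
beam 2: φ=-45°, α=60°
  cosα=0.5000 sinα=0.8660 | (2,5) | tMaxX 0.3800 tMaxY 0.4157 | tΔX 2.0000 tΔY 1.1547
    t=0.3800 [x] (3,5)
    t=0.4157 [y] (3,6)
    t=1.5704 [y] (3,7) — stop
  → r_2 = 1.5704
beam 3: φ=45°, α=150°
  cosα=-0.8660 sinα=0.5000 | (2,5) | tMaxX 0.9353 tMaxY 0.7200 | tΔX 1.1547 tΔY 2.0000
    t=0.7200 [y] (2,6)
    t=0.9353 [x] (1,6)
    t=2.0900 [x] (0,6) — stop
  → r_3 = 2.0900
beam 4: φ=135°, α=240°
  cosα=-0.5000 sinα=-0.8660 | (2,5) | tMaxX 1.6200 tMaxY 0.7390 | tΔX 2.0000 tΔY 1.1547
    t=0.7390 [y] (2,4) — stop
  → r_4 = 0.7390

ranges = [3.2800, 1.5704, 2.0900, 0.7390]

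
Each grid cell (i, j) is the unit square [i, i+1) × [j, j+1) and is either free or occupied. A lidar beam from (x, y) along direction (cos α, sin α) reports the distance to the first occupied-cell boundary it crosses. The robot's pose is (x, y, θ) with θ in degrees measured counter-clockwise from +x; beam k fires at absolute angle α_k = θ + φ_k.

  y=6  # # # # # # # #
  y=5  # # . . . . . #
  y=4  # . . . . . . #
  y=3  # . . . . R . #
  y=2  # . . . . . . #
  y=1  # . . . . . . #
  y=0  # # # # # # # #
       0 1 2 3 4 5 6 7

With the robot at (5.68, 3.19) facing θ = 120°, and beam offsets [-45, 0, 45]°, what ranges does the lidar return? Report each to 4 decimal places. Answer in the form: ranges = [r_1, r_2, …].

beam 1: φ=-45°, α=75°
  cosα=0.2588 sinα=0.9659 | (5,3) | tMaxX 1.2364 tMaxY 0.8386 | tΔX 3.8637 tΔY 1.0353
    t=0.8386 [y] (5,4)
    t=1.2364 [x] (6,4)
    t=1.8738 [y] (6,5)
    t=2.9091 [y] (6,6) — stop
  → r_1 = 2.9091
beam 2: φ=0°, α=120°
  cosα=-0.5000 sinα=0.8660 | (5,3) | tMaxX 1.3600 tMaxY 0.9353 | tΔX 2.0000 tΔY 1.1547
    t=0.9353 [y] (5,4)
    t=1.3600 [x] (4,4)
    t=2.0900 [y] (4,5)
    t=3.2447 [y] (4,6) — stop
  → r_2 = 3.2447
beam 3: φ=45°, α=165°
  cosα=-0.9659 sinα=0.2588 | (5,3) | tMaxX 0.7040 tMaxY 3.1296 | tΔX 1.0353 tΔY 3.8637
    t=0.7040 [x] (4,3)
    t=1.7393 [x] (3,3)
    t=2.7745 [x] (2,3)
    t=3.1296 [y] (2,4)
    t=3.8098 [x] (1,4)
    t=4.8451 [x] (0,4) — stop
  → r_3 = 4.8451

ranges = [2.9091, 3.2447, 4.8451]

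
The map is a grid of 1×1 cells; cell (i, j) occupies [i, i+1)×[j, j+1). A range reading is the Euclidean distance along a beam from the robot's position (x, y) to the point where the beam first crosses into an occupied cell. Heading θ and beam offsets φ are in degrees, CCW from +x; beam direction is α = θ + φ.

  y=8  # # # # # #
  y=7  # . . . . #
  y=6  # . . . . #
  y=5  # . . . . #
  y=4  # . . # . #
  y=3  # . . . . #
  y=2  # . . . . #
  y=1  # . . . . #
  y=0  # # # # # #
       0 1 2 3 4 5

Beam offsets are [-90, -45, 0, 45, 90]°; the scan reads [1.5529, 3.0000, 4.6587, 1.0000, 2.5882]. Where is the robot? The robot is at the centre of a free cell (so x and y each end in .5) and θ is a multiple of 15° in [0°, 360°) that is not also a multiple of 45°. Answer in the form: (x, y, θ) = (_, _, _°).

(x, y, θ) = (2.5, 5.5, 285°)

Candidates: 27 free-cell centres × 16 headings = 432 poses. Raycast each; keep the one whose scan matches to 4 dp.
  (1.5, 4.5, 195°): beam 1 = 1.9319 ≠ 1.5529 ✗
  (1.5, 4.5, 255°): beam 1 = 0.5176 ≠ 1.5529 ✗
  (1.5, 6.5, 105°): beam 1 = 3.6235 ≠ 1.5529 ✗
  (2.5, 4.5, 105°): beam 1 = 0.5176 ≠ 1.5529 ✗
  …
  (2.5, 5.5, 285°): r_1=1.5529, r_2=3.0000, r_3=4.6587, r_4=1.0000, r_5=2.5882 — all match ✓
Unique over the lattice → pose = (2.5, 5.5, 285°).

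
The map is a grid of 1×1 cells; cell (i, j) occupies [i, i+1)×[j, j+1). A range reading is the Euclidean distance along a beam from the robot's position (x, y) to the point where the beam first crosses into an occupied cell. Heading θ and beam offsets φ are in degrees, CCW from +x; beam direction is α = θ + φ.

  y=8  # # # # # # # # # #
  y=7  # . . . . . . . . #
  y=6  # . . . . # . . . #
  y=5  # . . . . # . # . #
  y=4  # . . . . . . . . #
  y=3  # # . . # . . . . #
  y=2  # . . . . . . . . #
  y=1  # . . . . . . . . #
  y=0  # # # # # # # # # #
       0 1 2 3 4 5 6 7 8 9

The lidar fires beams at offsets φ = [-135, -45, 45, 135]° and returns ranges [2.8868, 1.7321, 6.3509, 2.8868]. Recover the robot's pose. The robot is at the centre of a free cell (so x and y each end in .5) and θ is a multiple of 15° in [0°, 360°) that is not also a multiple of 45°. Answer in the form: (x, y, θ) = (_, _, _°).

(x, y, θ) = (6.5, 3.5, 105°)

Enumerate (i+0.5, j+0.5, θ) over the 51 free cells and 16 admissible headings. For each, cast all 4 beams and compare to the given ranges.
  (8.5, 5.5, 345°): beam 1 = 0.5774 ≠ 2.8868 ✗
  (7.5, 7.5, 195°): beam 1 = 0.5774 ≠ 2.8868 ✗
  (6.5, 5.5, 345°): beam 1 = 0.5774 ≠ 2.8868 ✗
  (6.5, 4.5, 105°): beam 2 = 1.0000 ≠ 1.7321 ✗
  (7.5, 2.5, 345°): beam 1 = 3.0000 ≠ 2.8868 ✗
  …
  (6.5, 3.5, 105°): r_1=2.8868, r_2=1.7321, r_3=6.3509, r_4=2.8868 — all match ✓
No second candidate reproduces the full scan.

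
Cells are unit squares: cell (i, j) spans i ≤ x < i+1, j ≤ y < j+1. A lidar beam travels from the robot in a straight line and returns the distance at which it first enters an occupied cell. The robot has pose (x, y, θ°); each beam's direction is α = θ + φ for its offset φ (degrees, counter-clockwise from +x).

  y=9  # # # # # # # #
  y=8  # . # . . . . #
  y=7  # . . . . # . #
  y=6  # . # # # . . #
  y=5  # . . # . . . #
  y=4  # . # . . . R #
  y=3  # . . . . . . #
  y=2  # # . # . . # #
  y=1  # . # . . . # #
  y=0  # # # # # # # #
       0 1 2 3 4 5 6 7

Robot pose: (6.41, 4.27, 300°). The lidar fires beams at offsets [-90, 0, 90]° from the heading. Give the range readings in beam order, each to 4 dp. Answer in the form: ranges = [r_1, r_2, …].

ranges = [2.7828, 1.1800, 0.6813]

beam 1: φ=-90°, α=210°
  direction (-0.8660, -0.5000); cell (6,4); t to first gridline: x 0.4734, y 0.5400 (then +1.1547 / +2.0000)
    (5,4) via x @ 0.4734
    (5,3) via y @ 0.5400
    (4,3) via x @ 1.6281
    (4,2) via y @ 2.5400
    (3,2) via x @ 2.7828  # hit
  → r_1 = 2.7828
beam 2: φ=0°, α=300°
  direction (0.5000, -0.8660); cell (6,4); t to first gridline: x 1.1800, y 0.3118 (then +2.0000 / +1.1547)
    (6,3) via y @ 0.3118
    (7,3) via x @ 1.1800  # hit
  → r_2 = 1.1800
beam 3: φ=90°, α=30°
  direction (0.8660, 0.5000); cell (6,4); t to first gridline: x 0.6813, y 1.4600 (then +1.1547 / +2.0000)
    (7,4) via x @ 0.6813  # hit
  → r_3 = 0.6813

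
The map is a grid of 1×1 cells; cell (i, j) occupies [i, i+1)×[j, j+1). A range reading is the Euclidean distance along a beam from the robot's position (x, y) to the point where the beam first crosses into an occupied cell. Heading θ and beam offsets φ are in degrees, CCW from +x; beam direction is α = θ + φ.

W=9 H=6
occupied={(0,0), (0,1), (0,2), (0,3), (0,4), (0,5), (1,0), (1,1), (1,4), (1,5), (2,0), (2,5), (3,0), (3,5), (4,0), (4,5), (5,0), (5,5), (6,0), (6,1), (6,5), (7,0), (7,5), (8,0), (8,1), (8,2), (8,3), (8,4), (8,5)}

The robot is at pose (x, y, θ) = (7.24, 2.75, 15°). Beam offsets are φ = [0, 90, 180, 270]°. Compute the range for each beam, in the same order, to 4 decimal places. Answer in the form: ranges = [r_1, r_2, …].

ranges = [0.7868, 2.3294, 5.4248, 1.8117]

beam 1: φ=0°, α=15°
  dir = (cos 15°, sin 15°) = (0.9659, 0.2588); from cell (7,2)
  next x-line at t=0.7868, next y-line at t=0.9659; Δt_x=1.0353, Δt_y=3.8637
    x: enter (8,2) at t=0.7868 ← occupied
  → r_1 = 0.7868
beam 2: φ=90°, α=105°
  dir = (cos 105°, sin 105°) = (-0.2588, 0.9659); from cell (7,2)
  next x-line at t=0.9273, next y-line at t=0.2588; Δt_x=3.8637, Δt_y=1.0353
    y: enter (7,3) at t=0.2588
    x: enter (6,3) at t=0.9273
    y: enter (6,4) at t=1.2941
    y: enter (6,5) at t=2.3294 ← occupied
  → r_2 = 2.3294
beam 3: φ=180°, α=195°
  dir = (cos 195°, sin 195°) = (-0.9659, -0.2588); from cell (7,2)
  next x-line at t=0.2485, next y-line at t=2.8978; Δt_x=1.0353, Δt_y=3.8637
    x: enter (6,2) at t=0.2485
    x: enter (5,2) at t=1.2837
    x: enter (4,2) at t=2.3190
    y: enter (4,1) at t=2.8978
    x: enter (3,1) at t=3.3543
    x: enter (2,1) at t=4.3896
    x: enter (1,1) at t=5.4248 ← occupied
  → r_3 = 5.4248
beam 4: φ=270°, α=285°
  dir = (cos 285°, sin 285°) = (0.2588, -0.9659); from cell (7,2)
  next x-line at t=2.9364, next y-line at t=0.7765; Δt_x=3.8637, Δt_y=1.0353
    y: enter (7,1) at t=0.7765
    y: enter (7,0) at t=1.8117 ← occupied
  → r_4 = 1.8117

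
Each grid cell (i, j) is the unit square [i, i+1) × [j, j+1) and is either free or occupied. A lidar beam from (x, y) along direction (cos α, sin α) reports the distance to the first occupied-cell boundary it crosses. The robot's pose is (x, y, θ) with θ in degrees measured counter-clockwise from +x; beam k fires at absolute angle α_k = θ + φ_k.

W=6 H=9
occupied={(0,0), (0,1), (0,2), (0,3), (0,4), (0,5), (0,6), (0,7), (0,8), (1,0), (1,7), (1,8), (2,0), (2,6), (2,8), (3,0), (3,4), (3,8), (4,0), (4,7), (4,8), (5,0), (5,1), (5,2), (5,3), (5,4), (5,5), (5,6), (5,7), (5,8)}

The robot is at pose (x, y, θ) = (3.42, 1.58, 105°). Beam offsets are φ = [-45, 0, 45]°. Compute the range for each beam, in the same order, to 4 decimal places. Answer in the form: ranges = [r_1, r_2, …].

beam 1: φ=-45°, α=60°
  direction (0.5000, 0.8660); cell (3,1); t to first gridline: x 1.1600, y 0.4850 (then +2.0000 / +1.1547)
    (3,2) via y @ 0.4850
    (4,2) via x @ 1.1600
    (4,3) via y @ 1.6397
    (4,4) via y @ 2.7944
    (5,4) via x @ 3.1600  # hit
  → r_1 = 3.1600
beam 2: φ=0°, α=105°
  direction (-0.2588, 0.9659); cell (3,1); t to first gridline: x 1.6228, y 0.4348 (then +3.8637 / +1.0353)
    (3,2) via y @ 0.4348
    (3,3) via y @ 1.4701
    (2,3) via x @ 1.6228
    (2,4) via y @ 2.5054
    (2,5) via y @ 3.5406
    (2,6) via y @ 4.5759  # hit
  → r_2 = 4.5759
beam 3: φ=45°, α=150°
  direction (-0.8660, 0.5000); cell (3,1); t to first gridline: x 0.4850, y 0.8400 (then +1.1547 / +2.0000)
    (2,1) via x @ 0.4850
    (2,2) via y @ 0.8400
    (1,2) via x @ 1.6397
    (0,2) via x @ 2.7944  # hit
  → r_3 = 2.7944

ranges = [3.1600, 4.5759, 2.7944]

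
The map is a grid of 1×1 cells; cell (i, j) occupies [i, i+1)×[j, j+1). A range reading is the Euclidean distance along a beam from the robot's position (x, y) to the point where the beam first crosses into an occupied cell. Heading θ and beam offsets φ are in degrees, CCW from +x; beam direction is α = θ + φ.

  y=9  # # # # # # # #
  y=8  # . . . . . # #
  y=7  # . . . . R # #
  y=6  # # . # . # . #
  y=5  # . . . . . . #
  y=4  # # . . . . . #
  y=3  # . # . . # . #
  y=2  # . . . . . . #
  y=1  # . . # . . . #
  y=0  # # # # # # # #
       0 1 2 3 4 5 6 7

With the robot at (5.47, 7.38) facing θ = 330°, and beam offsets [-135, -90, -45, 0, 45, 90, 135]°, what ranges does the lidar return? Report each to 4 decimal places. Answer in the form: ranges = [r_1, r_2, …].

ranges = [1.5219, 0.4388, 0.3934, 0.6120, 0.5487, 1.0600, 1.6771]

beam 1: φ=-135°, α=195°
  cosα=-0.9659 sinα=-0.2588 | (5,7) | tMaxX 0.4866 tMaxY 1.4682 | tΔX 1.0353 tΔY 3.8637
    t=0.4866 [x] (4,7)
    t=1.4682 [y] (4,6)
    t=1.5219 [x] (3,6) — stop
  → r_1 = 1.5219
beam 2: φ=-90°, α=240°
  cosα=-0.5000 sinα=-0.8660 | (5,7) | tMaxX 0.9400 tMaxY 0.4388 | tΔX 2.0000 tΔY 1.1547
    t=0.4388 [y] (5,6) — stop
  → r_2 = 0.4388
beam 3: φ=-45°, α=285°
  cosα=0.2588 sinα=-0.9659 | (5,7) | tMaxX 2.0478 tMaxY 0.3934 | tΔX 3.8637 tΔY 1.0353
    t=0.3934 [y] (5,6) — stop
  → r_3 = 0.3934
beam 4: φ=0°, α=330°
  cosα=0.8660 sinα=-0.5000 | (5,7) | tMaxX 0.6120 tMaxY 0.7600 | tΔX 1.1547 tΔY 2.0000
    t=0.6120 [x] (6,7) — stop
  → r_4 = 0.6120
beam 5: φ=45°, α=15°
  cosα=0.9659 sinα=0.2588 | (5,7) | tMaxX 0.5487 tMaxY 2.3955 | tΔX 1.0353 tΔY 3.8637
    t=0.5487 [x] (6,7) — stop
  → r_5 = 0.5487
beam 6: φ=90°, α=60°
  cosα=0.5000 sinα=0.8660 | (5,7) | tMaxX 1.0600 tMaxY 0.7159 | tΔX 2.0000 tΔY 1.1547
    t=0.7159 [y] (5,8)
    t=1.0600 [x] (6,8) — stop
  → r_6 = 1.0600
beam 7: φ=135°, α=105°
  cosα=-0.2588 sinα=0.9659 | (5,7) | tMaxX 1.8159 tMaxY 0.6419 | tΔX 3.8637 tΔY 1.0353
    t=0.6419 [y] (5,8)
    t=1.6771 [y] (5,9) — stop
  → r_7 = 1.6771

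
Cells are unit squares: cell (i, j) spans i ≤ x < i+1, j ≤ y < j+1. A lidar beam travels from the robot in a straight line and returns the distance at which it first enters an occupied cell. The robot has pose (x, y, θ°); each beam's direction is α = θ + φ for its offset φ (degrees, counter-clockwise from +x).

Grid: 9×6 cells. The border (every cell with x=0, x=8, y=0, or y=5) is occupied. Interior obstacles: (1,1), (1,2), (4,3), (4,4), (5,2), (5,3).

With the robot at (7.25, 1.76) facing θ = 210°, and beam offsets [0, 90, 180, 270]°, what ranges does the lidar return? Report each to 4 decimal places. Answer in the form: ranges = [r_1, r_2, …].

beam 1: φ=0°, α=210°
  d=(-0.8660,-0.5000)  start (7,1)  tX=0.2887 tY=1.5200  stride 1/|dx|=1.1547 1/|dy|=2.0000
    cross x-line → (6,1), t=0.2887
    cross x-line → (5,1), t=1.4434
    cross y-line → (5,0), t=1.5200 (wall)
  → r_1 = 1.5200
beam 2: φ=90°, α=300°
  d=(0.5000,-0.8660)  start (7,1)  tX=1.5000 tY=0.8776  stride 1/|dx|=2.0000 1/|dy|=1.1547
    cross y-line → (7,0), t=0.8776 (wall)
  → r_2 = 0.8776
beam 3: φ=180°, α=30°
  d=(0.8660,0.5000)  start (7,1)  tX=0.8660 tY=0.4800  stride 1/|dx|=1.1547 1/|dy|=2.0000
    cross y-line → (7,2), t=0.4800
    cross x-line → (8,2), t=0.8660 (wall)
  → r_3 = 0.8660
beam 4: φ=270°, α=120°
  d=(-0.5000,0.8660)  start (7,1)  tX=0.5000 tY=0.2771  stride 1/|dx|=2.0000 1/|dy|=1.1547
    cross y-line → (7,2), t=0.2771
    cross x-line → (6,2), t=0.5000
    cross y-line → (6,3), t=1.4318
    cross x-line → (5,3), t=2.5000 (wall)
  → r_4 = 2.5000

ranges = [1.5200, 0.8776, 0.8660, 2.5000]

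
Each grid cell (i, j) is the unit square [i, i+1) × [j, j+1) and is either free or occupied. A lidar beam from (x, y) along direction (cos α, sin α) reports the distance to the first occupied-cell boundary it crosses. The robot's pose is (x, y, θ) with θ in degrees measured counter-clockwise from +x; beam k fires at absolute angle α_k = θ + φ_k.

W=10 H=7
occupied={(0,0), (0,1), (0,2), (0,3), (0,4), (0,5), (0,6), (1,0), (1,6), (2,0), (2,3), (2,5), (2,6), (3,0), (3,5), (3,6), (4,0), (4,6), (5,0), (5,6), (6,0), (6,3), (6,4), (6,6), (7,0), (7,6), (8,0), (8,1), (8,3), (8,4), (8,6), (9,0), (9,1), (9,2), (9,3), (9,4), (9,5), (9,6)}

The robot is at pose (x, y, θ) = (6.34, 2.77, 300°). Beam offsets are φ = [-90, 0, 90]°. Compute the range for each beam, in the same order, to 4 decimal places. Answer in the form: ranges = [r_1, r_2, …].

ranges = [3.5400, 2.0438, 0.4600]

beam 1: φ=-90°, α=210°
  dir = (cos 210°, sin 210°) = (-0.8660, -0.5000); from cell (6,2)
  next x-line at t=0.3926, next y-line at t=1.5400; Δt_x=1.1547, Δt_y=2.0000
    x: enter (5,2) at t=0.3926
    y: enter (5,1) at t=1.5400
    x: enter (4,1) at t=1.5473
    x: enter (3,1) at t=2.7020
    y: enter (3,0) at t=3.5400 ← occupied
  → r_1 = 3.5400
beam 2: φ=0°, α=300°
  dir = (cos 300°, sin 300°) = (0.5000, -0.8660); from cell (6,2)
  next x-line at t=1.3200, next y-line at t=0.8891; Δt_x=2.0000, Δt_y=1.1547
    y: enter (6,1) at t=0.8891
    x: enter (7,1) at t=1.3200
    y: enter (7,0) at t=2.0438 ← occupied
  → r_2 = 2.0438
beam 3: φ=90°, α=30°
  dir = (cos 30°, sin 30°) = (0.8660, 0.5000); from cell (6,2)
  next x-line at t=0.7621, next y-line at t=0.4600; Δt_x=1.1547, Δt_y=2.0000
    y: enter (6,3) at t=0.4600 ← occupied
  → r_3 = 0.4600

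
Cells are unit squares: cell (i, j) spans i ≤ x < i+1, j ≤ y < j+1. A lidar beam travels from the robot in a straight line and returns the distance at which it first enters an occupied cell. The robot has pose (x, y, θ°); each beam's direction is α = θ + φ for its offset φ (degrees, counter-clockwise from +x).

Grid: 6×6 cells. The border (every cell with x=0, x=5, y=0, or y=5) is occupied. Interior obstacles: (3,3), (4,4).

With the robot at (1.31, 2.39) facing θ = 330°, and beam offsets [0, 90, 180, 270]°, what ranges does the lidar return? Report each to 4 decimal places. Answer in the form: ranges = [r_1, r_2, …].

beam 1: φ=0°, α=330°
  d=(0.8660,-0.5000)  start (1,2)  tX=0.7967 tY=0.7800  stride 1/|dx|=1.1547 1/|dy|=2.0000
    cross y-line → (1,1), t=0.7800
    cross x-line → (2,1), t=0.7967
    cross x-line → (3,1), t=1.9514
    cross y-line → (3,0), t=2.7800 (wall)
  → r_1 = 2.7800
beam 2: φ=90°, α=60°
  d=(0.5000,0.8660)  start (1,2)  tX=1.3800 tY=0.7044  stride 1/|dx|=2.0000 1/|dy|=1.1547
    cross y-line → (1,3), t=0.7044
    cross x-line → (2,3), t=1.3800
    cross y-line → (2,4), t=1.8591
    cross y-line → (2,5), t=3.0138 (wall)
  → r_2 = 3.0138
beam 3: φ=180°, α=150°
  d=(-0.8660,0.5000)  start (1,2)  tX=0.3580 tY=1.2200  stride 1/|dx|=1.1547 1/|dy|=2.0000
    cross x-line → (0,2), t=0.3580 (wall)
  → r_3 = 0.3580
beam 4: φ=270°, α=240°
  d=(-0.5000,-0.8660)  start (1,2)  tX=0.6200 tY=0.4503  stride 1/|dx|=2.0000 1/|dy|=1.1547
    cross y-line → (1,1), t=0.4503
    cross x-line → (0,1), t=0.6200 (wall)
  → r_4 = 0.6200

ranges = [2.7800, 3.0138, 0.3580, 0.6200]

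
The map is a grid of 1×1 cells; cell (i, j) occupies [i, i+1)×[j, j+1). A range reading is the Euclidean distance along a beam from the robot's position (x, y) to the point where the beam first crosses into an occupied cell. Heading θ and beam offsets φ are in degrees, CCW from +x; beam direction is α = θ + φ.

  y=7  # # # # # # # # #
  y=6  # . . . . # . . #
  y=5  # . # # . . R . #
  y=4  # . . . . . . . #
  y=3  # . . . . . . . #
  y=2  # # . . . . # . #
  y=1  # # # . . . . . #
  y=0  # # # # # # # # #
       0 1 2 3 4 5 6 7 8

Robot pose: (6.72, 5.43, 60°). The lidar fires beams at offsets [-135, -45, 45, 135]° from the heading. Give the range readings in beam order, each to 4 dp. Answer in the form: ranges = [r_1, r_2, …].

ranges = [4.5863, 1.3252, 1.6254, 5.9218]

beam 1: φ=-135°, α=285°
  direction (0.2588, -0.9659); cell (6,5); t to first gridline: x 1.0818, y 0.4452 (then +3.8637 / +1.0353)
    (6,4) via y @ 0.4452
    (7,4) via x @ 1.0818
    (7,3) via y @ 1.4804
    (7,2) via y @ 2.5157
    (7,1) via y @ 3.5510
    (7,0) via y @ 4.5863  # hit
  → r_1 = 4.5863
beam 2: φ=-45°, α=15°
  direction (0.9659, 0.2588); cell (6,5); t to first gridline: x 0.2899, y 2.2023 (then +1.0353 / +3.8637)
    (7,5) via x @ 0.2899
    (8,5) via x @ 1.3252  # hit
  → r_2 = 1.3252
beam 3: φ=45°, α=105°
  direction (-0.2588, 0.9659); cell (6,5); t to first gridline: x 2.7819, y 0.5901 (then +3.8637 / +1.0353)
    (6,6) via y @ 0.5901
    (6,7) via y @ 1.6254  # hit
  → r_3 = 1.6254
beam 4: φ=135°, α=195°
  direction (-0.9659, -0.2588); cell (6,5); t to first gridline: x 0.7454, y 1.6614 (then +1.0353 / +3.8637)
    (5,5) via x @ 0.7454
    (5,4) via y @ 1.6614
    (4,4) via x @ 1.7807
    (3,4) via x @ 2.8160
    (2,4) via x @ 3.8512
    (1,4) via x @ 4.8865
    (1,3) via y @ 5.5251
    (0,3) via x @ 5.9218  # hit
  → r_4 = 5.9218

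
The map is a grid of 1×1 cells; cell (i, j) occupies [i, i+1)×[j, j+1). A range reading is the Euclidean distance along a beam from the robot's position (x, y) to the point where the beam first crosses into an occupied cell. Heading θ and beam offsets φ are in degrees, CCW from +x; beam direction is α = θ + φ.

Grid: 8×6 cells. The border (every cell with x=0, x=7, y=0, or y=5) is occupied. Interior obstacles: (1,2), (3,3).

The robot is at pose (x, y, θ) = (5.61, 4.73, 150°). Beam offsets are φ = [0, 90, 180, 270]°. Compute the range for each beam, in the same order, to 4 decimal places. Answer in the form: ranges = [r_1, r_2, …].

ranges = [0.5400, 4.3070, 1.6050, 0.3118]

beam 1: φ=0°, α=150°
  d=(-0.8660,0.5000)  start (5,4)  tX=0.7044 tY=0.5400  stride 1/|dx|=1.1547 1/|dy|=2.0000
    cross y-line → (5,5), t=0.5400 (wall)
  → r_1 = 0.5400
beam 2: φ=90°, α=240°
  d=(-0.5000,-0.8660)  start (5,4)  tX=1.2200 tY=0.8429  stride 1/|dx|=2.0000 1/|dy|=1.1547
    cross y-line → (5,3), t=0.8429
    cross x-line → (4,3), t=1.2200
    cross y-line → (4,2), t=1.9976
    cross y-line → (4,1), t=3.1523
    cross x-line → (3,1), t=3.2200
    cross y-line → (3,0), t=4.3070 (wall)
  → r_2 = 4.3070
beam 3: φ=180°, α=330°
  d=(0.8660,-0.5000)  start (5,4)  tX=0.4503 tY=1.4600  stride 1/|dx|=1.1547 1/|dy|=2.0000
    cross x-line → (6,4), t=0.4503
    cross y-line → (6,3), t=1.4600
    cross x-line → (7,3), t=1.6050 (wall)
  → r_3 = 1.6050
beam 4: φ=270°, α=60°
  d=(0.5000,0.8660)  start (5,4)  tX=0.7800 tY=0.3118  stride 1/|dx|=2.0000 1/|dy|=1.1547
    cross y-line → (5,5), t=0.3118 (wall)
  → r_4 = 0.3118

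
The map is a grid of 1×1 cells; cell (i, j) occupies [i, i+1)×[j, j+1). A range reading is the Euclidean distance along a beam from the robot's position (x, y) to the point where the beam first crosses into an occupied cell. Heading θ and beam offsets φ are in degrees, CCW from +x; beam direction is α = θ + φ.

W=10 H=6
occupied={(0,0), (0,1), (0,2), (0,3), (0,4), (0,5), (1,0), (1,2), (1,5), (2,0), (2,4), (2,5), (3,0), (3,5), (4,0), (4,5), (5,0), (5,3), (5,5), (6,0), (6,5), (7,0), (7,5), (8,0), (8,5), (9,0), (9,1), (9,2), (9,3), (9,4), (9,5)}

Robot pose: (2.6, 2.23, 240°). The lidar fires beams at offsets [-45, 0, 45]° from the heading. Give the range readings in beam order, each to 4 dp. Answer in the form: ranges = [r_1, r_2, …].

beam 1: φ=-45°, α=195°
  d=(-0.9659,-0.2588)  start (2,2)  tX=0.6212 tY=0.8887  stride 1/|dx|=1.0353 1/|dy|=3.8637
    cross x-line → (1,2), t=0.6212 (wall)
  → r_1 = 0.6212
beam 2: φ=0°, α=240°
  d=(-0.5000,-0.8660)  start (2,2)  tX=1.2000 tY=0.2656  stride 1/|dx|=2.0000 1/|dy|=1.1547
    cross y-line → (2,1), t=0.2656
    cross x-line → (1,1), t=1.2000
    cross y-line → (1,0), t=1.4203 (wall)
  → r_2 = 1.4203
beam 3: φ=45°, α=285°
  d=(0.2588,-0.9659)  start (2,2)  tX=1.5455 tY=0.2381  stride 1/|dx|=3.8637 1/|dy|=1.0353
    cross y-line → (2,1), t=0.2381
    cross y-line → (2,0), t=1.2734 (wall)
  → r_3 = 1.2734

ranges = [0.6212, 1.4203, 1.2734]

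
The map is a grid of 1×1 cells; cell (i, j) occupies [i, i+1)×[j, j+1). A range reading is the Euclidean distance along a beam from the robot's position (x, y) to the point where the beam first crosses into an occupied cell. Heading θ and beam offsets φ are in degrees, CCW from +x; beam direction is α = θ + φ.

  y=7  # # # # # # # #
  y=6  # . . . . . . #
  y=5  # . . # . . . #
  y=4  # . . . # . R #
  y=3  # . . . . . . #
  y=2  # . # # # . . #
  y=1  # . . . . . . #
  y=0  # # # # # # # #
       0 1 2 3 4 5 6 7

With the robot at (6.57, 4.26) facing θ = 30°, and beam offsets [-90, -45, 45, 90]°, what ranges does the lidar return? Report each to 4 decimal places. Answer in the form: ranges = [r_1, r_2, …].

ranges = [0.8600, 0.4452, 1.6614, 3.1639]

beam 1: φ=-90°, α=300°
  dir = (cos 300°, sin 300°) = (0.5000, -0.8660); from cell (6,4)
  next x-line at t=0.8600, next y-line at t=0.3002; Δt_x=2.0000, Δt_y=1.1547
    y: enter (6,3) at t=0.3002
    x: enter (7,3) at t=0.8600 ← occupied
  → r_1 = 0.8600
beam 2: φ=-45°, α=345°
  dir = (cos 345°, sin 345°) = (0.9659, -0.2588); from cell (6,4)
  next x-line at t=0.4452, next y-line at t=1.0046; Δt_x=1.0353, Δt_y=3.8637
    x: enter (7,4) at t=0.4452 ← occupied
  → r_2 = 0.4452
beam 3: φ=45°, α=75°
  dir = (cos 75°, sin 75°) = (0.2588, 0.9659); from cell (6,4)
  next x-line at t=1.6614, next y-line at t=0.7661; Δt_x=3.8637, Δt_y=1.0353
    y: enter (6,5) at t=0.7661
    x: enter (7,5) at t=1.6614 ← occupied
  → r_3 = 1.6614
beam 4: φ=90°, α=120°
  dir = (cos 120°, sin 120°) = (-0.5000, 0.8660); from cell (6,4)
  next x-line at t=1.1400, next y-line at t=0.8545; Δt_x=2.0000, Δt_y=1.1547
    y: enter (6,5) at t=0.8545
    x: enter (5,5) at t=1.1400
    y: enter (5,6) at t=2.0092
    x: enter (4,6) at t=3.1400
    y: enter (4,7) at t=3.1639 ← occupied
  → r_4 = 3.1639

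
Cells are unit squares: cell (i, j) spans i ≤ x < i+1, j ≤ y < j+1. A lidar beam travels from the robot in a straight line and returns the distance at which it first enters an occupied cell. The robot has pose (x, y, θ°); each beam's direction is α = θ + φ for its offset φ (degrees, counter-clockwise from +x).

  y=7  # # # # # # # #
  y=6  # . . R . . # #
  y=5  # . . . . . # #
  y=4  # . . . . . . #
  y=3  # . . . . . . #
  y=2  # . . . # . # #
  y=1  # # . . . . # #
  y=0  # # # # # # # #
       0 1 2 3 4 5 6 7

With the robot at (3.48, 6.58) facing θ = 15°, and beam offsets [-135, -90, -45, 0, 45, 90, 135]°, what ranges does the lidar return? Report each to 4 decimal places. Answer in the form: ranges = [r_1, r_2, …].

ranges = [4.9600, 3.7063, 2.9098, 1.6228, 0.4850, 0.4348, 0.8400]

beam 1: φ=-135°, α=240°
  d=(-0.5000,-0.8660)  start (3,6)  tX=0.9600 tY=0.6697  stride 1/|dx|=2.0000 1/|dy|=1.1547
    cross y-line → (3,5), t=0.6697
    cross x-line → (2,5), t=0.9600
    cross y-line → (2,4), t=1.8244
    cross x-line → (1,4), t=2.9600
    cross y-line → (1,3), t=2.9791
    cross y-line → (1,2), t=4.1338
    cross x-line → (0,2), t=4.9600 (wall)
  → r_1 = 4.9600
beam 2: φ=-90°, α=285°
  d=(0.2588,-0.9659)  start (3,6)  tX=2.0091 tY=0.6005  stride 1/|dx|=3.8637 1/|dy|=1.0353
    cross y-line → (3,5), t=0.6005
    cross y-line → (3,4), t=1.6357
    cross x-line → (4,4), t=2.0091
    cross y-line → (4,3), t=2.6710
    cross y-line → (4,2), t=3.7063 (wall)
  → r_2 = 3.7063
beam 3: φ=-45°, α=330°
  d=(0.8660,-0.5000)  start (3,6)  tX=0.6004 tY=1.1600  stride 1/|dx|=1.1547 1/|dy|=2.0000
    cross x-line → (4,6), t=0.6004
    cross y-line → (4,5), t=1.1600
    cross x-line → (5,5), t=1.7551
    cross x-line → (6,5), t=2.9098 (wall)
  → r_3 = 2.9098
beam 4: φ=0°, α=15°
  d=(0.9659,0.2588)  start (3,6)  tX=0.5383 tY=1.6228  stride 1/|dx|=1.0353 1/|dy|=3.8637
    cross x-line → (4,6), t=0.5383
    cross x-line → (5,6), t=1.5736
    cross y-line → (5,7), t=1.6228 (wall)
  → r_4 = 1.6228
beam 5: φ=45°, α=60°
  d=(0.5000,0.8660)  start (3,6)  tX=1.0400 tY=0.4850  stride 1/|dx|=2.0000 1/|dy|=1.1547
    cross y-line → (3,7), t=0.4850 (wall)
  → r_5 = 0.4850
beam 6: φ=90°, α=105°
  d=(-0.2588,0.9659)  start (3,6)  tX=1.8546 tY=0.4348  stride 1/|dx|=3.8637 1/|dy|=1.0353
    cross y-line → (3,7), t=0.4348 (wall)
  → r_6 = 0.4348
beam 7: φ=135°, α=150°
  d=(-0.8660,0.5000)  start (3,6)  tX=0.5543 tY=0.8400  stride 1/|dx|=1.1547 1/|dy|=2.0000
    cross x-line → (2,6), t=0.5543
    cross y-line → (2,7), t=0.8400 (wall)
  → r_7 = 0.8400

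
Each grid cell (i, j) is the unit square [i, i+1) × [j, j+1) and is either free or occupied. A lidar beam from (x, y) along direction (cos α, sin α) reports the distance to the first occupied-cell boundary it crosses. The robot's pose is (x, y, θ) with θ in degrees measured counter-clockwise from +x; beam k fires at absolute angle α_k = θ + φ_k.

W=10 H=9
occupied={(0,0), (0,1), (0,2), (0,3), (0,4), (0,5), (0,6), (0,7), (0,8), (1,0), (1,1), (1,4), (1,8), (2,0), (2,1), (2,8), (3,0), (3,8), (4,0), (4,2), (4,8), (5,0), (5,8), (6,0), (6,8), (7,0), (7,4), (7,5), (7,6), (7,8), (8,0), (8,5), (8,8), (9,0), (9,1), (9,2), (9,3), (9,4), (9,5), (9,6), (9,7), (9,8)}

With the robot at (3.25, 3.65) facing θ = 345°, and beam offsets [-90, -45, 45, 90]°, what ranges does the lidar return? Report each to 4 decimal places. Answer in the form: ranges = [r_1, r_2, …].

beam 1: φ=-90°, α=255°
  dir = (cos 255°, sin 255°) = (-0.2588, -0.9659); from cell (3,3)
  next x-line at t=0.9659, next y-line at t=0.6729; Δt_x=3.8637, Δt_y=1.0353
    y: enter (3,2) at t=0.6729
    x: enter (2,2) at t=0.9659
    y: enter (2,1) at t=1.7082 ← occupied
  → r_1 = 1.7082
beam 2: φ=-45°, α=300°
  dir = (cos 300°, sin 300°) = (0.5000, -0.8660); from cell (3,3)
  next x-line at t=1.5000, next y-line at t=0.7506; Δt_x=2.0000, Δt_y=1.1547
    y: enter (3,2) at t=0.7506
    x: enter (4,2) at t=1.5000 ← occupied
  → r_2 = 1.5000
beam 3: φ=45°, α=30°
  dir = (cos 30°, sin 30°) = (0.8660, 0.5000); from cell (3,3)
  next x-line at t=0.8660, next y-line at t=0.7000; Δt_x=1.1547, Δt_y=2.0000
    y: enter (3,4) at t=0.7000
    x: enter (4,4) at t=0.8660
    x: enter (5,4) at t=2.0207
    y: enter (5,5) at t=2.7000
    x: enter (6,5) at t=3.1754
    x: enter (7,5) at t=4.3301 ← occupied
  → r_3 = 4.3301
beam 4: φ=90°, α=75°
  dir = (cos 75°, sin 75°) = (0.2588, 0.9659); from cell (3,3)
  next x-line at t=2.8978, next y-line at t=0.3623; Δt_x=3.8637, Δt_y=1.0353
    y: enter (3,4) at t=0.3623
    y: enter (3,5) at t=1.3976
    y: enter (3,6) at t=2.4329
    x: enter (4,6) at t=2.8978
    y: enter (4,7) at t=3.4682
    y: enter (4,8) at t=4.5035 ← occupied
  → r_4 = 4.5035

ranges = [1.7082, 1.5000, 4.3301, 4.5035]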